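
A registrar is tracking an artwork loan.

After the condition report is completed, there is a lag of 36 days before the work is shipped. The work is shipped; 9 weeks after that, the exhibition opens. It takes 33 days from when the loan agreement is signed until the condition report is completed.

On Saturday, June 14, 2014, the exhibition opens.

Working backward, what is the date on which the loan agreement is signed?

The exhibition opens: Jun 14, 2014.
The work is shipped: Jun 14, 2014 − 9 weeks = Apr 12, 2014.
The condition report is completed: Apr 12, 2014 − 36 days = Mar 7, 2014.
The loan agreement is signed: Mar 7, 2014 − 33 days = Feb 2, 2014.

Sunday, February 2, 2014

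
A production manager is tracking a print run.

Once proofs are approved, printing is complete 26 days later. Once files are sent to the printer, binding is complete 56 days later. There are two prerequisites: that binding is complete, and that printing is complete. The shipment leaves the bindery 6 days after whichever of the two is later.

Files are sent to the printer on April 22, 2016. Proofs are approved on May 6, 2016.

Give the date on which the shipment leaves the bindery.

Files are sent to the printer: Apr 22, 2016.
Binding is complete: Apr 22, 2016 + 56 days = Jun 17, 2016.
Proofs are approved: May 6, 2016.
Printing is complete: May 6, 2016 + 26 days = Jun 1, 2016.
Both prerequisites met — binding is complete (Jun 17, 2016), printing is complete (Jun 1, 2016); the later is Jun 17, 2016.
The shipment leaves the bindery: Jun 17, 2016 + 6 days = Jun 23, 2016.

June 23, 2016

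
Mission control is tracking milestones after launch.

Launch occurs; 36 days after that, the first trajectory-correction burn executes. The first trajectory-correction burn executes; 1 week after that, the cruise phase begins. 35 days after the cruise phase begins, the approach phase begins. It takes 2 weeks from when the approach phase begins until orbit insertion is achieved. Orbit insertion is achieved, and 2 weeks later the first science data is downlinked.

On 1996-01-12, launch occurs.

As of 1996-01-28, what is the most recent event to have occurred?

Launch occurs

Launch occurs: Jan 12, 1996.
The first trajectory-correction burn executes: Jan 12, 1996 + 36 days = Feb 17, 1996.
The cruise phase begins: Feb 17, 1996 + 1 week = Feb 24, 1996.
The approach phase begins: Feb 24, 1996 + 35 days = Mar 30, 1996.
Orbit insertion is achieved: Mar 30, 1996 + 2 weeks = Apr 13, 1996.
The first science data is downlinked: Apr 13, 1996 + 2 weeks = Apr 27, 1996.
Jan 28, 1996 falls between when launch occurs (Jan 12, 1996) and when the first trajectory-correction burn executes (Feb 17, 1996).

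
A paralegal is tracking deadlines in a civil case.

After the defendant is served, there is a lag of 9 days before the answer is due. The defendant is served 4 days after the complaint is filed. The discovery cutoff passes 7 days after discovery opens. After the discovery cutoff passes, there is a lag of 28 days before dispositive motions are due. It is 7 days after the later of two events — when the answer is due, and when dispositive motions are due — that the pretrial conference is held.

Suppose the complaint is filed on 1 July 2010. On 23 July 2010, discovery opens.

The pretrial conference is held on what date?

The complaint is filed: Jul 1, 2010.
The defendant is served: Jul 1, 2010 + 4 days = Jul 5, 2010.
The answer is due: Jul 5, 2010 + 9 days = Jul 14, 2010.
Discovery opens: Jul 23, 2010.
The discovery cutoff passes: Jul 23, 2010 + 7 days = Jul 30, 2010.
Dispositive motions are due: Jul 30, 2010 + 28 days = Aug 27, 2010.
Both prerequisites met — the answer is due (Jul 14, 2010), dispositive motions are due (Aug 27, 2010); the later is Aug 27, 2010.
The pretrial conference is held: Aug 27, 2010 + 7 days = Sep 3, 2010.

3 September 2010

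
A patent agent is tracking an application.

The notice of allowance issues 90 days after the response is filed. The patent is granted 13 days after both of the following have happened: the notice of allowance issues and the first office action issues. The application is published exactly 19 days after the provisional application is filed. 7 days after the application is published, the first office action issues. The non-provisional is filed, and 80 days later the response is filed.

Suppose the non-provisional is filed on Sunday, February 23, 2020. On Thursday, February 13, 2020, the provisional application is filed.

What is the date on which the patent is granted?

Monday, August 24, 2020

The non-provisional is filed: Feb 23, 2020.
The response is filed: Feb 23, 2020 + 80 days = May 13, 2020.
The notice of allowance issues: May 13, 2020 + 90 days = Aug 11, 2020.
The provisional application is filed: Feb 13, 2020.
The application is published: Feb 13, 2020 + 19 days = Mar 3, 2020.
The first office action issues: Mar 3, 2020 + 7 days = Mar 10, 2020.
Both prerequisites met — the notice of allowance issues (Aug 11, 2020), the first office action issues (Mar 10, 2020); the later is Aug 11, 2020.
The patent is granted: Aug 11, 2020 + 13 days = Aug 24, 2020.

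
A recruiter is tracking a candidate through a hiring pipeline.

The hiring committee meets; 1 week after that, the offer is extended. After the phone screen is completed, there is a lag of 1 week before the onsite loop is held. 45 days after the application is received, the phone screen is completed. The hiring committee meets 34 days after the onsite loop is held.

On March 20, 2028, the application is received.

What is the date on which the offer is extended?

The application is received: Mar 20, 2028.
The phone screen is completed: Mar 20, 2028 + 45 days = May 4, 2028.
The onsite loop is held: May 4, 2028 + 1 week = May 11, 2028.
The hiring committee meets: May 11, 2028 + 34 days = Jun 14, 2028.
The offer is extended: Jun 14, 2028 + 1 week = Jun 21, 2028.

June 21, 2028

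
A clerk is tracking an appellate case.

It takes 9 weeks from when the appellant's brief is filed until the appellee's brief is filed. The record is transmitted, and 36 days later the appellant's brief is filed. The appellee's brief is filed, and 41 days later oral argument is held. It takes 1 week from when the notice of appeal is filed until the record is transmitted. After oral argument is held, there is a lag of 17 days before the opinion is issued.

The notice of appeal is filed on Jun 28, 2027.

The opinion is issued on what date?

The notice of appeal is filed: Jun 28, 2027.
The record is transmitted: Jun 28, 2027 + 1 week = Jul 5, 2027.
The appellant's brief is filed: Jul 5, 2027 + 36 days = Aug 10, 2027.
The appellee's brief is filed: Aug 10, 2027 + 9 weeks = Oct 12, 2027.
Oral argument is held: Oct 12, 2027 + 41 days = Nov 22, 2027.
The opinion is issued: Nov 22, 2027 + 17 days = Dec 9, 2027.

Dec 9, 2027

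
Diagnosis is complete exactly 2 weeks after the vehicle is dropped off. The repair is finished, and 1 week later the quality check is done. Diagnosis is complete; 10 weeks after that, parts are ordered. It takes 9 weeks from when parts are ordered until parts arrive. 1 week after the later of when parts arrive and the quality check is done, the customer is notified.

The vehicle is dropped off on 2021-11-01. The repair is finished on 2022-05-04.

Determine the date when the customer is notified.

2022-05-18

The vehicle is dropped off: Nov 1, 2021.
Diagnosis is complete: Nov 1, 2021 + 2 weeks = Nov 15, 2021.
Parts are ordered: Nov 15, 2021 + 10 weeks = Jan 24, 2022.
Parts arrive: Jan 24, 2022 + 9 weeks = Mar 28, 2022.
The repair is finished: May 4, 2022.
The quality check is done: May 4, 2022 + 1 week = May 11, 2022.
Both prerequisites met — parts arrive (Mar 28, 2022), the quality check is done (May 11, 2022); the later is May 11, 2022.
The customer is notified: May 11, 2022 + 1 week = May 18, 2022.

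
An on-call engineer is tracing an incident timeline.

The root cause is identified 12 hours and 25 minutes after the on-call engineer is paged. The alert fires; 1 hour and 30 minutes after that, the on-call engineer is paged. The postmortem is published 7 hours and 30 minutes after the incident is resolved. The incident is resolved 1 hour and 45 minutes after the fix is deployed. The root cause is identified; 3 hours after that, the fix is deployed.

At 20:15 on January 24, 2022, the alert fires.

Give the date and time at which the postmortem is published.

22:25 on January 25, 2022

The alert fires: 20:15 Jan 24, 2022.
The on-call engineer is paged: 20:15 Jan 24, 2022 + 1h30m = 21:45 Jan 24, 2022.
The root cause is identified: 21:45 Jan 24, 2022 + 12h25m = 10:10 Jan 25, 2022.
The fix is deployed: 10:10 Jan 25, 2022 + 3h = 13:10 Jan 25, 2022.
The incident is resolved: 13:10 Jan 25, 2022 + 1h45m = 14:55 Jan 25, 2022.
The postmortem is published: 14:55 Jan 25, 2022 + 7h30m = 22:25 Jan 25, 2022.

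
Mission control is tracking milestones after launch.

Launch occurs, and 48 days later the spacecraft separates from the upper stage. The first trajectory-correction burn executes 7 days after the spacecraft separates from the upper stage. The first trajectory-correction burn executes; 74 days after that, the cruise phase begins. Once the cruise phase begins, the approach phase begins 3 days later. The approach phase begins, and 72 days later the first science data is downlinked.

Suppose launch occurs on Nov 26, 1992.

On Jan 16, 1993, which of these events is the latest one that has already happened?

Launch occurs: Nov 26, 1992.
The spacecraft separates from the upper stage: Nov 26, 1992 + 48 days = Jan 13, 1993.
The first trajectory-correction burn executes: Jan 13, 1993 + 7 days = Jan 20, 1993.
The cruise phase begins: Jan 20, 1993 + 74 days = Apr 4, 1993.
The approach phase begins: Apr 4, 1993 + 3 days = Apr 7, 1993.
The first science data is downlinked: Apr 7, 1993 + 72 days = Jun 18, 1993.
Jan 16, 1993 falls between when the spacecraft separates from the upper stage (Jan 13, 1993) and when the first trajectory-correction burn executes (Jan 20, 1993).

The spacecraft separates from the upper stage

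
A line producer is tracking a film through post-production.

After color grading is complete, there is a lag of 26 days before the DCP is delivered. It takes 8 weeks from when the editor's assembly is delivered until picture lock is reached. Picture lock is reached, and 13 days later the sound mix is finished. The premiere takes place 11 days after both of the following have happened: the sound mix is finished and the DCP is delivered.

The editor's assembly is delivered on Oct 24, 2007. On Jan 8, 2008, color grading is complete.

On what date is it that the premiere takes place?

The editor's assembly is delivered: Oct 24, 2007.
Picture lock is reached: Oct 24, 2007 + 8 weeks = Dec 19, 2007.
The sound mix is finished: Dec 19, 2007 + 13 days = Jan 1, 2008.
Color grading is complete: Jan 8, 2008.
The DCP is delivered: Jan 8, 2008 + 26 days = Feb 3, 2008.
Both prerequisites met — the sound mix is finished (Jan 1, 2008), the DCP is delivered (Feb 3, 2008); the later is Feb 3, 2008.
The premiere takes place: Feb 3, 2008 + 11 days = Feb 14, 2008.

Feb 14, 2008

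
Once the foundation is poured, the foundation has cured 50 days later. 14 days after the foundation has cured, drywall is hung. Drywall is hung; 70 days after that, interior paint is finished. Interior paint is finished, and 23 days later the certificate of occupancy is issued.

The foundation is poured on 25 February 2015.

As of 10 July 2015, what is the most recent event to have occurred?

The foundation is poured: Feb 25, 2015.
The foundation has cured: Feb 25, 2015 + 50 days = Apr 16, 2015.
Drywall is hung: Apr 16, 2015 + 14 days = Apr 30, 2015.
Interior paint is finished: Apr 30, 2015 + 70 days = Jul 9, 2015.
The certificate of occupancy is issued: Jul 9, 2015 + 23 days = Aug 1, 2015.
Jul 10, 2015 falls between when interior paint is finished (Jul 9, 2015) and when the certificate of occupancy is issued (Aug 1, 2015).

Interior paint is finished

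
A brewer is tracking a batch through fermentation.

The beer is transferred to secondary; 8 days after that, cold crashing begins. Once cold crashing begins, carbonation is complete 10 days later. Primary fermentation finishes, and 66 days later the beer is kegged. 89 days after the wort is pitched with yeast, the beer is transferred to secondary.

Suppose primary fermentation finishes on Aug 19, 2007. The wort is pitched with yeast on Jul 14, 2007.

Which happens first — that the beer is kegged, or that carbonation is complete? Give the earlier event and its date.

The beer is kegged — Oct 24, 2007

Primary fermentation finishes: Aug 19, 2007.
The beer is kegged: Aug 19, 2007 + 66 days = Oct 24, 2007.
The wort is pitched with yeast: Jul 14, 2007.
The beer is transferred to secondary: Jul 14, 2007 + 89 days = Oct 11, 2007.
Cold crashing begins: Oct 11, 2007 + 8 days = Oct 19, 2007.
Carbonation is complete: Oct 19, 2007 + 10 days = Oct 29, 2007.
Comparing: the beer is kegged on Oct 24, 2007 vs carbonation is complete on Oct 29, 2007. Earlier: the beer is kegged.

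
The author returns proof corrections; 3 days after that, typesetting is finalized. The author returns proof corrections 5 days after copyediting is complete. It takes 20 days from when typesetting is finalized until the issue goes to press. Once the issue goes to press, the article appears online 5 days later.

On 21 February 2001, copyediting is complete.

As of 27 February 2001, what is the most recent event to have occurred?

Copyediting is complete: Feb 21, 2001.
The author returns proof corrections: Feb 21, 2001 + 5 days = Feb 26, 2001.
Typesetting is finalized: Feb 26, 2001 + 3 days = Mar 1, 2001.
The issue goes to press: Mar 1, 2001 + 20 days = Mar 21, 2001.
The article appears online: Mar 21, 2001 + 5 days = Mar 26, 2001.
Feb 27, 2001 falls between when the author returns proof corrections (Feb 26, 2001) and when typesetting is finalized (Mar 1, 2001).

The author returns proof corrections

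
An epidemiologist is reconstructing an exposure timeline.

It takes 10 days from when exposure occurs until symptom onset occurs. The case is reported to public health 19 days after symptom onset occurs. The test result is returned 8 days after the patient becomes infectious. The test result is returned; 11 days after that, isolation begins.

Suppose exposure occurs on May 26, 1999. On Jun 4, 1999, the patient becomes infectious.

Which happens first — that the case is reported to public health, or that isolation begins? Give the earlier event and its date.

Isolation begins — Jun 23, 1999

Exposure occurs: May 26, 1999.
Symptom onset occurs: May 26, 1999 + 10 days = Jun 5, 1999.
The case is reported to public health: Jun 5, 1999 + 19 days = Jun 24, 1999.
The patient becomes infectious: Jun 4, 1999.
The test result is returned: Jun 4, 1999 + 8 days = Jun 12, 1999.
Isolation begins: Jun 12, 1999 + 11 days = Jun 23, 1999.
Comparing: the case is reported to public health on Jun 24, 1999 vs isolation begins on Jun 23, 1999. Earlier: isolation begins.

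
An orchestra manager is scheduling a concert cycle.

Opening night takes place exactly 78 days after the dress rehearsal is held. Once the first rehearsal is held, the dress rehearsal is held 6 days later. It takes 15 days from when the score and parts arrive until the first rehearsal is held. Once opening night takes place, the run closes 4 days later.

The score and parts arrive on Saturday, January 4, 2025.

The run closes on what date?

Thursday, April 17, 2025

The score and parts arrive: Jan 4, 2025.
The first rehearsal is held: Jan 4, 2025 + 15 days = Jan 19, 2025.
The dress rehearsal is held: Jan 19, 2025 + 6 days = Jan 25, 2025.
Opening night takes place: Jan 25, 2025 + 78 days = Apr 13, 2025.
The run closes: Apr 13, 2025 + 4 days = Apr 17, 2025.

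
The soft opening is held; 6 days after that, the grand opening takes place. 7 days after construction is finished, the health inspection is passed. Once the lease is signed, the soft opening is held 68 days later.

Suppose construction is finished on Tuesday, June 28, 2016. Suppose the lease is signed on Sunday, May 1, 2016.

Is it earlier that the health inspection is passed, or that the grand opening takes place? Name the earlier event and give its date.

Construction is finished: Jun 28, 2016.
The health inspection is passed: Jun 28, 2016 + 7 days = Jul 5, 2016.
The lease is signed: May 1, 2016.
The soft opening is held: May 1, 2016 + 68 days = Jul 8, 2016.
The grand opening takes place: Jul 8, 2016 + 6 days = Jul 14, 2016.
Comparing: the health inspection is passed on Jul 5, 2016 vs the grand opening takes place on Jul 14, 2016. Earlier: the health inspection is passed.

The health inspection is passed — Tuesday, July 5, 2016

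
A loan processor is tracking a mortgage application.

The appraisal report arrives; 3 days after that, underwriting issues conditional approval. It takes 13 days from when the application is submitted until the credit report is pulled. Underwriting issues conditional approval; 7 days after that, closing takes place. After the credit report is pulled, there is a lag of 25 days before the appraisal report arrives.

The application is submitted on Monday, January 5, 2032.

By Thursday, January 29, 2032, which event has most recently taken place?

The application is submitted: Jan 5, 2032.
The credit report is pulled: Jan 5, 2032 + 13 days = Jan 18, 2032.
The appraisal report arrives: Jan 18, 2032 + 25 days = Feb 12, 2032.
Underwriting issues conditional approval: Feb 12, 2032 + 3 days = Feb 15, 2032.
Closing takes place: Feb 15, 2032 + 7 days = Feb 22, 2032.
Jan 29, 2032 falls between when the credit report is pulled (Jan 18, 2032) and when the appraisal report arrives (Feb 12, 2032).

The credit report is pulled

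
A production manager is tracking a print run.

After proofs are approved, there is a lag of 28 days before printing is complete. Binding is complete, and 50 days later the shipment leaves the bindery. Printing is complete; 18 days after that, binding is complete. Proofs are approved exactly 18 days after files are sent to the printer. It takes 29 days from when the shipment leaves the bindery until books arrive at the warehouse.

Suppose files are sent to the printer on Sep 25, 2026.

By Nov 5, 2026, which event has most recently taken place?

Files are sent to the printer: Sep 25, 2026.
Proofs are approved: Sep 25, 2026 + 18 days = Oct 13, 2026.
Printing is complete: Oct 13, 2026 + 28 days = Nov 10, 2026.
Binding is complete: Nov 10, 2026 + 18 days = Nov 28, 2026.
The shipment leaves the bindery: Nov 28, 2026 + 50 days = Jan 17, 2027.
Books arrive at the warehouse: Jan 17, 2027 + 29 days = Feb 15, 2027.
Nov 5, 2026 falls between when proofs are approved (Oct 13, 2026) and when printing is complete (Nov 10, 2026).

Proofs are approved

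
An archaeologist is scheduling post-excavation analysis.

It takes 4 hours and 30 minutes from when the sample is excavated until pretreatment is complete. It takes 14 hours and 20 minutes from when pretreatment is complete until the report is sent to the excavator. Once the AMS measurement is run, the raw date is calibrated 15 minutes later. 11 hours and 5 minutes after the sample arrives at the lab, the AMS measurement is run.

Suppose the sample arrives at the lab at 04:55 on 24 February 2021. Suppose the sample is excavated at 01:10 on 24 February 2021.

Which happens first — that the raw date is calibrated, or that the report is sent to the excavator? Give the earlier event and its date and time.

The sample arrives at the lab: 04:55 Feb 24, 2021.
The AMS measurement is run: 04:55 Feb 24, 2021 + 11h05m = 16:00 Feb 24, 2021.
The raw date is calibrated: 16:00 Feb 24, 2021 + 15m = 16:15 Feb 24, 2021.
The sample is excavated: 01:10 Feb 24, 2021.
Pretreatment is complete: 01:10 Feb 24, 2021 + 4h30m = 05:40 Feb 24, 2021.
The report is sent to the excavator: 05:40 Feb 24, 2021 + 14h20m = 20:00 Feb 24, 2021.
Comparing: the raw date is calibrated at 16:15 Feb 24, 2021 vs the report is sent to the excavator at 20:00 Feb 24, 2021. Earlier: the raw date is calibrated.

The raw date is calibrated — 16:15 on 24 February 2021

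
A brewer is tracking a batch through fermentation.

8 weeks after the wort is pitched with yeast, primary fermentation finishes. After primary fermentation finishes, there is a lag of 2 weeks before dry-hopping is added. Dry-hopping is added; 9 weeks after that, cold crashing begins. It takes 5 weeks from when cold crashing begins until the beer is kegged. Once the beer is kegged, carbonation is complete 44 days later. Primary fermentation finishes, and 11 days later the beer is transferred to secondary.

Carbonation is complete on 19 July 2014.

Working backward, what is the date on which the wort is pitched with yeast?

Carbonation is complete: Jul 19, 2014.
The beer is kegged: Jul 19, 2014 − 44 days = Jun 5, 2014.
Cold crashing begins: Jun 5, 2014 − 5 weeks = May 1, 2014.
Dry-hopping is added: May 1, 2014 − 9 weeks = Feb 27, 2014.
Primary fermentation finishes: Feb 27, 2014 − 2 weeks = Feb 13, 2014.
The wort is pitched with yeast: Feb 13, 2014 − 8 weeks = Dec 19, 2013.

19 December 2013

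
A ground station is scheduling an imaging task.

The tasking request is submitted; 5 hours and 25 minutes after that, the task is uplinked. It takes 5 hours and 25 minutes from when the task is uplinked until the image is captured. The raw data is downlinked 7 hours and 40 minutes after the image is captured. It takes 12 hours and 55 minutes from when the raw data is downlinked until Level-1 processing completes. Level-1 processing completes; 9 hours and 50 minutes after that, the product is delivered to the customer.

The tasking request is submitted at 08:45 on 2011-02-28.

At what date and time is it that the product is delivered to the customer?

The tasking request is submitted: 08:45 Feb 28, 2011.
The task is uplinked: 08:45 Feb 28, 2011 + 5h25m = 14:10 Feb 28, 2011.
The image is captured: 14:10 Feb 28, 2011 + 5h25m = 19:35 Feb 28, 2011.
The raw data is downlinked: 19:35 Feb 28, 2011 + 7h40m = 03:15 Mar 1, 2011.
Level-1 processing completes: 03:15 Mar 1, 2011 + 12h55m = 16:10 Mar 1, 2011.
The product is delivered to the customer: 16:10 Mar 1, 2011 + 9h50m = 02:00 Mar 2, 2011.

02:00 on 2011-03-02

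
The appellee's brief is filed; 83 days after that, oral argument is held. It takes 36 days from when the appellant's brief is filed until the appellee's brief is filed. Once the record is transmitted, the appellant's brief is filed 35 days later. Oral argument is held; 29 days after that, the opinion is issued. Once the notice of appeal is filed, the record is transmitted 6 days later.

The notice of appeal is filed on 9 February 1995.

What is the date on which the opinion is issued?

The notice of appeal is filed: Feb 9, 1995.
The record is transmitted: Feb 9, 1995 + 6 days = Feb 15, 1995.
The appellant's brief is filed: Feb 15, 1995 + 35 days = Mar 22, 1995.
The appellee's brief is filed: Mar 22, 1995 + 36 days = Apr 27, 1995.
Oral argument is held: Apr 27, 1995 + 83 days = Jul 19, 1995.
The opinion is issued: Jul 19, 1995 + 29 days = Aug 17, 1995.

17 August 1995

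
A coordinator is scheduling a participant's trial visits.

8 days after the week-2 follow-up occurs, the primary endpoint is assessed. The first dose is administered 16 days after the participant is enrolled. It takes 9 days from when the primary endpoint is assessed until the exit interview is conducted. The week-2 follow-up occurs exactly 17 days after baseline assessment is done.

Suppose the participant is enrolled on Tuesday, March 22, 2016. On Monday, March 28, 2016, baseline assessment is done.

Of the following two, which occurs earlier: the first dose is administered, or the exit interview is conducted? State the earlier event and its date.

The first dose is administered — Thursday, April 7, 2016

The participant is enrolled: Mar 22, 2016.
The first dose is administered: Mar 22, 2016 + 16 days = Apr 7, 2016.
Baseline assessment is done: Mar 28, 2016.
The week-2 follow-up occurs: Mar 28, 2016 + 17 days = Apr 14, 2016.
The primary endpoint is assessed: Apr 14, 2016 + 8 days = Apr 22, 2016.
The exit interview is conducted: Apr 22, 2016 + 9 days = May 1, 2016.
Comparing: the first dose is administered on Apr 7, 2016 vs the exit interview is conducted on May 1, 2016. Earlier: the first dose is administered.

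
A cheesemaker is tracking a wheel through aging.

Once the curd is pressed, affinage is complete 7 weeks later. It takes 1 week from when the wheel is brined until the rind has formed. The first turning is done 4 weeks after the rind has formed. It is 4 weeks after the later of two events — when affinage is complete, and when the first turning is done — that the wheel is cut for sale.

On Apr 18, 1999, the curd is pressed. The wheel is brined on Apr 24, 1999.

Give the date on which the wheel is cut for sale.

Jul 4, 1999

The curd is pressed: Apr 18, 1999.
Affinage is complete: Apr 18, 1999 + 7 weeks = Jun 6, 1999.
The wheel is brined: Apr 24, 1999.
The rind has formed: Apr 24, 1999 + 1 week = May 1, 1999.
The first turning is done: May 1, 1999 + 4 weeks = May 29, 1999.
Both prerequisites met — affinage is complete (Jun 6, 1999), the first turning is done (May 29, 1999); the later is Jun 6, 1999.
The wheel is cut for sale: Jun 6, 1999 + 4 weeks = Jul 4, 1999.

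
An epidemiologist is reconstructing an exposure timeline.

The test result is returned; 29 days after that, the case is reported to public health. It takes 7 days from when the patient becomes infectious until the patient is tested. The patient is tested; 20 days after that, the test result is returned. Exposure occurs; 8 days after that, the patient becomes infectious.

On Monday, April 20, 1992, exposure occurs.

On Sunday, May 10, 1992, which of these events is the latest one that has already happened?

Exposure occurs: Apr 20, 1992.
The patient becomes infectious: Apr 20, 1992 + 8 days = Apr 28, 1992.
The patient is tested: Apr 28, 1992 + 7 days = May 5, 1992.
The test result is returned: May 5, 1992 + 20 days = May 25, 1992.
The case is reported to public health: May 25, 1992 + 29 days = Jun 23, 1992.
May 10, 1992 falls between when the patient is tested (May 5, 1992) and when the test result is returned (May 25, 1992).

The patient is tested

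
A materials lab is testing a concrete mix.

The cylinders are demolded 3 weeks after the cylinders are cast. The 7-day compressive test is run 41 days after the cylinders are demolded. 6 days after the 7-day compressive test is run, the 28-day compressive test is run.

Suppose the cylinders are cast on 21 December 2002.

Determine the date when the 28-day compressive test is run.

27 February 2003

The cylinders are cast: Dec 21, 2002.
The cylinders are demolded: Dec 21, 2002 + 3 weeks = Jan 11, 2003.
The 7-day compressive test is run: Jan 11, 2003 + 41 days = Feb 21, 2003.
The 28-day compressive test is run: Feb 21, 2003 + 6 days = Feb 27, 2003.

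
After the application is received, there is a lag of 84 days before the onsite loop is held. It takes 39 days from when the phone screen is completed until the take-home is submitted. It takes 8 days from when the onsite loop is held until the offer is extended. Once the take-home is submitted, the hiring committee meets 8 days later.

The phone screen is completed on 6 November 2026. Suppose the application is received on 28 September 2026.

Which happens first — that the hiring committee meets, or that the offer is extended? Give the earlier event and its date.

The hiring committee meets — 23 December 2026

The phone screen is completed: Nov 6, 2026.
The take-home is submitted: Nov 6, 2026 + 39 days = Dec 15, 2026.
The hiring committee meets: Dec 15, 2026 + 8 days = Dec 23, 2026.
The application is received: Sep 28, 2026.
The onsite loop is held: Sep 28, 2026 + 84 days = Dec 21, 2026.
The offer is extended: Dec 21, 2026 + 8 days = Dec 29, 2026.
Comparing: the hiring committee meets on Dec 23, 2026 vs the offer is extended on Dec 29, 2026. Earlier: the hiring committee meets.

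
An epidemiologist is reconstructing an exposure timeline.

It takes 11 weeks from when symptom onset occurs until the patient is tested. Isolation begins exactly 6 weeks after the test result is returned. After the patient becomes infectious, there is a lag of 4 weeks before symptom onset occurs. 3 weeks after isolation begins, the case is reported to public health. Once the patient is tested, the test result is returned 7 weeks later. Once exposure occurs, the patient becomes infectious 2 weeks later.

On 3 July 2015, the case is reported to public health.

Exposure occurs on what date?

The case is reported to public health: Jul 3, 2015.
Isolation begins: Jul 3, 2015 − 3 weeks = Jun 12, 2015.
The test result is returned: Jun 12, 2015 − 6 weeks = May 1, 2015.
The patient is tested: May 1, 2015 − 7 weeks = Mar 13, 2015.
Symptom onset occurs: Mar 13, 2015 − 11 weeks = Dec 26, 2014.
The patient becomes infectious: Dec 26, 2014 − 4 weeks = Nov 28, 2014.
Exposure occurs: Nov 28, 2014 − 2 weeks = Nov 14, 2014.

14 November 2014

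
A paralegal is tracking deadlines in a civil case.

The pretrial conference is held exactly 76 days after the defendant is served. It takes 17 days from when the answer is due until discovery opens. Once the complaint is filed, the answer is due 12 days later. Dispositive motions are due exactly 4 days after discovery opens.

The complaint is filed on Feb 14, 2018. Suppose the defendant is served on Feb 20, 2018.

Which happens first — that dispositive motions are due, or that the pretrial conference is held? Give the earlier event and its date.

The complaint is filed: Feb 14, 2018.
The answer is due: Feb 14, 2018 + 12 days = Feb 26, 2018.
Discovery opens: Feb 26, 2018 + 17 days = Mar 15, 2018.
Dispositive motions are due: Mar 15, 2018 + 4 days = Mar 19, 2018.
The defendant is served: Feb 20, 2018.
The pretrial conference is held: Feb 20, 2018 + 76 days = May 7, 2018.
Comparing: dispositive motions are due on Mar 19, 2018 vs the pretrial conference is held on May 7, 2018. Earlier: dispositive motions are due.

Dispositive motions are due — Mar 19, 2018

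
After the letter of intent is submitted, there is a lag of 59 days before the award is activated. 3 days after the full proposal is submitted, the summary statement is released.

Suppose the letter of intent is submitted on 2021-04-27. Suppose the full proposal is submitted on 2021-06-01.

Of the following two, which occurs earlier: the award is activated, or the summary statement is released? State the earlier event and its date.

The letter of intent is submitted: Apr 27, 2021.
The award is activated: Apr 27, 2021 + 59 days = Jun 25, 2021.
The full proposal is submitted: Jun 1, 2021.
The summary statement is released: Jun 1, 2021 + 3 days = Jun 4, 2021.
Comparing: the award is activated on Jun 25, 2021 vs the summary statement is released on Jun 4, 2021. Earlier: the summary statement is released.

The summary statement is released — 2021-06-04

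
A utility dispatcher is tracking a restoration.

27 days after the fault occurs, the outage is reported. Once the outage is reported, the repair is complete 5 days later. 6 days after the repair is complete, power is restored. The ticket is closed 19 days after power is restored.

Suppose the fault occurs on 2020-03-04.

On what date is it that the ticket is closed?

2020-04-30

The fault occurs: Mar 4, 2020.
The outage is reported: Mar 4, 2020 + 27 days = Mar 31, 2020.
The repair is complete: Mar 31, 2020 + 5 days = Apr 5, 2020.
Power is restored: Apr 5, 2020 + 6 days = Apr 11, 2020.
The ticket is closed: Apr 11, 2020 + 19 days = Apr 30, 2020.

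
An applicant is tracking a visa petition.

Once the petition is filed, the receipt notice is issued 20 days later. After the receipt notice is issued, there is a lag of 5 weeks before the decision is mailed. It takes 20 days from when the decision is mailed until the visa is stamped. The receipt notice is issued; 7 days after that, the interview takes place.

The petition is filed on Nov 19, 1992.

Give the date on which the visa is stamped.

Feb 2, 1993

The petition is filed: Nov 19, 1992.
The receipt notice is issued: Nov 19, 1992 + 20 days = Dec 9, 1992.
The decision is mailed: Dec 9, 1992 + 5 weeks = Jan 13, 1993.
The visa is stamped: Jan 13, 1993 + 20 days = Feb 2, 1993.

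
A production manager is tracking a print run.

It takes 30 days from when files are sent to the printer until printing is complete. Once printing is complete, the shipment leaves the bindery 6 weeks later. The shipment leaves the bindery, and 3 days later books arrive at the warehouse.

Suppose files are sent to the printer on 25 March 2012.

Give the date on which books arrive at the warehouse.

Files are sent to the printer: Mar 25, 2012.
Printing is complete: Mar 25, 2012 + 30 days = Apr 24, 2012.
The shipment leaves the bindery: Apr 24, 2012 + 6 weeks = Jun 5, 2012.
Books arrive at the warehouse: Jun 5, 2012 + 3 days = Jun 8, 2012.

8 June 2012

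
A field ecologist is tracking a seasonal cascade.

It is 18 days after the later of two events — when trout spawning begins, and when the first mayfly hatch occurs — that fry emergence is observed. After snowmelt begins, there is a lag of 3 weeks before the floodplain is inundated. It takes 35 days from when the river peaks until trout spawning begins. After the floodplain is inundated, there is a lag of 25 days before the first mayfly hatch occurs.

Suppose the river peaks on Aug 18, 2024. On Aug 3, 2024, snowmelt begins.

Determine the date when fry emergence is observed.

Oct 10, 2024

The river peaks: Aug 18, 2024.
Trout spawning begins: Aug 18, 2024 + 35 days = Sep 22, 2024.
Snowmelt begins: Aug 3, 2024.
The floodplain is inundated: Aug 3, 2024 + 3 weeks = Aug 24, 2024.
The first mayfly hatch occurs: Aug 24, 2024 + 25 days = Sep 18, 2024.
Both prerequisites met — trout spawning begins (Sep 22, 2024), the first mayfly hatch occurs (Sep 18, 2024); the later is Sep 22, 2024.
Fry emergence is observed: Sep 22, 2024 + 18 days = Oct 10, 2024.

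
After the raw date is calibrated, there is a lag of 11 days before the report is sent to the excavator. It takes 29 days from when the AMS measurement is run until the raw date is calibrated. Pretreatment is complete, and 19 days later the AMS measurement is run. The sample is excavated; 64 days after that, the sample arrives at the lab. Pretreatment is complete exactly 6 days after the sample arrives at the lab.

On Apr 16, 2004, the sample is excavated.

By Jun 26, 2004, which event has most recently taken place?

Pretreatment is complete

The sample is excavated: Apr 16, 2004.
The sample arrives at the lab: Apr 16, 2004 + 64 days = Jun 19, 2004.
Pretreatment is complete: Jun 19, 2004 + 6 days = Jun 25, 2004.
The AMS measurement is run: Jun 25, 2004 + 19 days = Jul 14, 2004.
The raw date is calibrated: Jul 14, 2004 + 29 days = Aug 12, 2004.
The report is sent to the excavator: Aug 12, 2004 + 11 days = Aug 23, 2004.
Jun 26, 2004 falls between when pretreatment is complete (Jun 25, 2004) and when the AMS measurement is run (Jul 14, 2004).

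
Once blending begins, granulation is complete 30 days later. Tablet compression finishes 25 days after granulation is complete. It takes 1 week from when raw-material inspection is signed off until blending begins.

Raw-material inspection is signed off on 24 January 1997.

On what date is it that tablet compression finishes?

Raw-material inspection is signed off: Jan 24, 1997.
Blending begins: Jan 24, 1997 + 1 week = Jan 31, 1997.
Granulation is complete: Jan 31, 1997 + 30 days = Mar 2, 1997.
Tablet compression finishes: Mar 2, 1997 + 25 days = Mar 27, 1997.

27 March 1997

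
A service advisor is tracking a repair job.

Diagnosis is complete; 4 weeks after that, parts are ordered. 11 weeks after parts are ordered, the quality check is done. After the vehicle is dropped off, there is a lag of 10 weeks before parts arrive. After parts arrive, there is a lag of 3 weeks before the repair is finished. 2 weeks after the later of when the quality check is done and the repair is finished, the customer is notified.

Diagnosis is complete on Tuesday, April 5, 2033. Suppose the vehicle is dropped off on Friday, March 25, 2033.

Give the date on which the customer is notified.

Diagnosis is complete: Apr 5, 2033.
Parts are ordered: Apr 5, 2033 + 4 weeks = May 3, 2033.
The quality check is done: May 3, 2033 + 11 weeks = Jul 19, 2033.
The vehicle is dropped off: Mar 25, 2033.
Parts arrive: Mar 25, 2033 + 10 weeks = Jun 3, 2033.
The repair is finished: Jun 3, 2033 + 3 weeks = Jun 24, 2033.
Both prerequisites met — the quality check is done (Jul 19, 2033), the repair is finished (Jun 24, 2033); the later is Jul 19, 2033.
The customer is notified: Jul 19, 2033 + 2 weeks = Aug 2, 2033.

Tuesday, August 2, 2033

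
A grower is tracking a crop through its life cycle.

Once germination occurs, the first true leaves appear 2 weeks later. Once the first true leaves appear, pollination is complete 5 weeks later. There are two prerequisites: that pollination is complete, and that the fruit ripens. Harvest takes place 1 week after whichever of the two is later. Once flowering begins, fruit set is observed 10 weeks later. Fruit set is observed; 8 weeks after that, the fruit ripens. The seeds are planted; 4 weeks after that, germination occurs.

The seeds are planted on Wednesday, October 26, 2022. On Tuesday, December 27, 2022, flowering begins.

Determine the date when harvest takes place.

Tuesday, May 9, 2023

The seeds are planted: Oct 26, 2022.
Germination occurs: Oct 26, 2022 + 4 weeks = Nov 23, 2022.
The first true leaves appear: Nov 23, 2022 + 2 weeks = Dec 7, 2022.
Pollination is complete: Dec 7, 2022 + 5 weeks = Jan 11, 2023.
Flowering begins: Dec 27, 2022.
Fruit set is observed: Dec 27, 2022 + 10 weeks = Mar 7, 2023.
The fruit ripens: Mar 7, 2023 + 8 weeks = May 2, 2023.
Both prerequisites met — pollination is complete (Jan 11, 2023), the fruit ripens (May 2, 2023); the later is May 2, 2023.
Harvest takes place: May 2, 2023 + 1 week = May 9, 2023.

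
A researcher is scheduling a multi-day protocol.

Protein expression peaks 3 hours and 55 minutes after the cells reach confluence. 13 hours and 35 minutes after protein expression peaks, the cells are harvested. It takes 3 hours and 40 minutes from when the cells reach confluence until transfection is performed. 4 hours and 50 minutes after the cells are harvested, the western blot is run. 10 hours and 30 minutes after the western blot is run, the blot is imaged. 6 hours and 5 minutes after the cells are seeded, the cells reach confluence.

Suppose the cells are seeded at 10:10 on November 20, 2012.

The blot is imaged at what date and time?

01:05 on November 22, 2012

The cells are seeded: 10:10 Nov 20, 2012.
The cells reach confluence: 10:10 Nov 20, 2012 + 6h05m = 16:15 Nov 20, 2012.
Protein expression peaks: 16:15 Nov 20, 2012 + 3h55m = 20:10 Nov 20, 2012.
The cells are harvested: 20:10 Nov 20, 2012 + 13h35m = 09:45 Nov 21, 2012.
The western blot is run: 09:45 Nov 21, 2012 + 4h50m = 14:35 Nov 21, 2012.
The blot is imaged: 14:35 Nov 21, 2012 + 10h30m = 01:05 Nov 22, 2012.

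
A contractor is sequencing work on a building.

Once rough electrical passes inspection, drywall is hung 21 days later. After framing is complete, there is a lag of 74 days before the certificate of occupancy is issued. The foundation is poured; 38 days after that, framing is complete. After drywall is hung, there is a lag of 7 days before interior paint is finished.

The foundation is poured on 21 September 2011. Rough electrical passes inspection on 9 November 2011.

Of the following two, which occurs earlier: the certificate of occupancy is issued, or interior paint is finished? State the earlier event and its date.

The foundation is poured: Sep 21, 2011.
Framing is complete: Sep 21, 2011 + 38 days = Oct 29, 2011.
The certificate of occupancy is issued: Oct 29, 2011 + 74 days = Jan 11, 2012.
Rough electrical passes inspection: Nov 9, 2011.
Drywall is hung: Nov 9, 2011 + 21 days = Nov 30, 2011.
Interior paint is finished: Nov 30, 2011 + 7 days = Dec 7, 2011.
Comparing: the certificate of occupancy is issued on Jan 11, 2012 vs interior paint is finished on Dec 7, 2011. Earlier: interior paint is finished.

Interior paint is finished — 7 December 2011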